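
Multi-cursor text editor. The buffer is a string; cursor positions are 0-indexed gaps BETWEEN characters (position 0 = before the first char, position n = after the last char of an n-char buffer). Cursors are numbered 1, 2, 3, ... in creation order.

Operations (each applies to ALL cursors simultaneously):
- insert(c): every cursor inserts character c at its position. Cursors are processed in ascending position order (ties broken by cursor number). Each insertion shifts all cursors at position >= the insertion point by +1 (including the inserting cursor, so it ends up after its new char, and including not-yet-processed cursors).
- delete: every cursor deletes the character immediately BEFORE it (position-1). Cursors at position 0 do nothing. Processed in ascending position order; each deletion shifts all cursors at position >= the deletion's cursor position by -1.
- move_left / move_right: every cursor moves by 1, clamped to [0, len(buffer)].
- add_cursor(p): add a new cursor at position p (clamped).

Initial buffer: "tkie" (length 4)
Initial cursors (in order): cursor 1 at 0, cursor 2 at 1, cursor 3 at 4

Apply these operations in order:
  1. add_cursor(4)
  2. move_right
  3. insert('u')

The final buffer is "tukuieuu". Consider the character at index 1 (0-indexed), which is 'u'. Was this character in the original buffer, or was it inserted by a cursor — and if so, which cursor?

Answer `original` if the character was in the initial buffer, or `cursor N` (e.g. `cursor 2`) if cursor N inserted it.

Answer: cursor 1

Derivation:
After op 1 (add_cursor(4)): buffer="tkie" (len 4), cursors c1@0 c2@1 c3@4 c4@4, authorship ....
After op 2 (move_right): buffer="tkie" (len 4), cursors c1@1 c2@2 c3@4 c4@4, authorship ....
After op 3 (insert('u')): buffer="tukuieuu" (len 8), cursors c1@2 c2@4 c3@8 c4@8, authorship .1.2..34
Authorship (.=original, N=cursor N): . 1 . 2 . . 3 4
Index 1: author = 1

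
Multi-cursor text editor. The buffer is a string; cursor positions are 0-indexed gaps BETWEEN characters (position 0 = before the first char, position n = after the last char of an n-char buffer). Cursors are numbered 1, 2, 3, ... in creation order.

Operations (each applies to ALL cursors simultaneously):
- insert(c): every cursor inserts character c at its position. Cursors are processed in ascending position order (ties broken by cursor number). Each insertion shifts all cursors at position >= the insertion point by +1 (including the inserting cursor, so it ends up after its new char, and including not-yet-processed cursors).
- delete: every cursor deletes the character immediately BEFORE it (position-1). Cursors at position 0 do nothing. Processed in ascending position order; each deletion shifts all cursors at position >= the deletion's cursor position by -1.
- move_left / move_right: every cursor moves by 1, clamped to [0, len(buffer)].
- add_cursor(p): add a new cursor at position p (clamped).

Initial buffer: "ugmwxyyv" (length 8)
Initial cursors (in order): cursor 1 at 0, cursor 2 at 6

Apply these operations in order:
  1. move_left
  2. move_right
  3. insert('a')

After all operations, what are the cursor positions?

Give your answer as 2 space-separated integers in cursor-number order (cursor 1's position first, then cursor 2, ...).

After op 1 (move_left): buffer="ugmwxyyv" (len 8), cursors c1@0 c2@5, authorship ........
After op 2 (move_right): buffer="ugmwxyyv" (len 8), cursors c1@1 c2@6, authorship ........
After op 3 (insert('a')): buffer="uagmwxyayv" (len 10), cursors c1@2 c2@8, authorship .1.....2..

Answer: 2 8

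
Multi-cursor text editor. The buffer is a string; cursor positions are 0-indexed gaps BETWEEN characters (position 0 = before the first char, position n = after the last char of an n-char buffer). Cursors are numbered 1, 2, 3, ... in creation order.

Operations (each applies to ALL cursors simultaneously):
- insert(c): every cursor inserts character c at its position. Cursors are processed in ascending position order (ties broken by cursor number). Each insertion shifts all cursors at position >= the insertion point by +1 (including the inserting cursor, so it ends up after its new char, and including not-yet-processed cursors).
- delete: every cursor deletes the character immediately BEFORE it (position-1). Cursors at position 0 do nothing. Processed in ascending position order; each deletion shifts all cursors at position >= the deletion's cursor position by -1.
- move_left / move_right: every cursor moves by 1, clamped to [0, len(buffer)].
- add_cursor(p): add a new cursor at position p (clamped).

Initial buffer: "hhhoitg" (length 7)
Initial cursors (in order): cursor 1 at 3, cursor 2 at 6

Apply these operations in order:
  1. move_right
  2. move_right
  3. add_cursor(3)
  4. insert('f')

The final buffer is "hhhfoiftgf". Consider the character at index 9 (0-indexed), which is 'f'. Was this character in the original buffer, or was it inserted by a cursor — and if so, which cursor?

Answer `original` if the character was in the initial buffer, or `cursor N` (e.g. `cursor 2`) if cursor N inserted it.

After op 1 (move_right): buffer="hhhoitg" (len 7), cursors c1@4 c2@7, authorship .......
After op 2 (move_right): buffer="hhhoitg" (len 7), cursors c1@5 c2@7, authorship .......
After op 3 (add_cursor(3)): buffer="hhhoitg" (len 7), cursors c3@3 c1@5 c2@7, authorship .......
After op 4 (insert('f')): buffer="hhhfoiftgf" (len 10), cursors c3@4 c1@7 c2@10, authorship ...3..1..2
Authorship (.=original, N=cursor N): . . . 3 . . 1 . . 2
Index 9: author = 2

Answer: cursor 2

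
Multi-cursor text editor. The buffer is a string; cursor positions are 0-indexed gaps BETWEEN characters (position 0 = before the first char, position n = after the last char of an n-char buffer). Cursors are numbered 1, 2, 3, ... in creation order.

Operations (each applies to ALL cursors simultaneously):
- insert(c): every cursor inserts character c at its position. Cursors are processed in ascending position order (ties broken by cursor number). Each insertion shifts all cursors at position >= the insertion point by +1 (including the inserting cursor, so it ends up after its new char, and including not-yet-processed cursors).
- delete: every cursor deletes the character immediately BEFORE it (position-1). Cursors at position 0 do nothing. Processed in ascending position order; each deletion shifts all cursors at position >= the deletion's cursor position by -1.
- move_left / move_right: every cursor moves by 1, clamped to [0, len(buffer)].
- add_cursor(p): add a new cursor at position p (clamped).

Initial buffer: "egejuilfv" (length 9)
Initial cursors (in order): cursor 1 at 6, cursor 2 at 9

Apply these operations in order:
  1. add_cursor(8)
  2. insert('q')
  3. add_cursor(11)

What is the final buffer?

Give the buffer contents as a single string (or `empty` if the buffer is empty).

After op 1 (add_cursor(8)): buffer="egejuilfv" (len 9), cursors c1@6 c3@8 c2@9, authorship .........
After op 2 (insert('q')): buffer="egejuiqlfqvq" (len 12), cursors c1@7 c3@10 c2@12, authorship ......1..3.2
After op 3 (add_cursor(11)): buffer="egejuiqlfqvq" (len 12), cursors c1@7 c3@10 c4@11 c2@12, authorship ......1..3.2

Answer: egejuiqlfqvq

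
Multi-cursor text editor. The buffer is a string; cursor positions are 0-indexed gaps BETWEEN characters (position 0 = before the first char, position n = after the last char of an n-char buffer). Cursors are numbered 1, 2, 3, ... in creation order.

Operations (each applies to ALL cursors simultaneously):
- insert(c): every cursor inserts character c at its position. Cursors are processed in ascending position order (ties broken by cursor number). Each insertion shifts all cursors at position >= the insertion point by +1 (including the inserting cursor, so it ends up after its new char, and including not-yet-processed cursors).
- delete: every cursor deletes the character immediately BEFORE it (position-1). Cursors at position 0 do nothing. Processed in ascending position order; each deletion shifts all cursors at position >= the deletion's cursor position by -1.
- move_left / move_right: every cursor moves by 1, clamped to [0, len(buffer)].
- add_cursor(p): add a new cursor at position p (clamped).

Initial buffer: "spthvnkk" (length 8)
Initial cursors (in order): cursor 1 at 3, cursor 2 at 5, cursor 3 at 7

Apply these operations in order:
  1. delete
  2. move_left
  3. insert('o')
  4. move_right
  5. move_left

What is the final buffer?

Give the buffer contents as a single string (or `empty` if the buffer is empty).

Answer: sopohonk

Derivation:
After op 1 (delete): buffer="sphnk" (len 5), cursors c1@2 c2@3 c3@4, authorship .....
After op 2 (move_left): buffer="sphnk" (len 5), cursors c1@1 c2@2 c3@3, authorship .....
After op 3 (insert('o')): buffer="sopohonk" (len 8), cursors c1@2 c2@4 c3@6, authorship .1.2.3..
After op 4 (move_right): buffer="sopohonk" (len 8), cursors c1@3 c2@5 c3@7, authorship .1.2.3..
After op 5 (move_left): buffer="sopohonk" (len 8), cursors c1@2 c2@4 c3@6, authorship .1.2.3..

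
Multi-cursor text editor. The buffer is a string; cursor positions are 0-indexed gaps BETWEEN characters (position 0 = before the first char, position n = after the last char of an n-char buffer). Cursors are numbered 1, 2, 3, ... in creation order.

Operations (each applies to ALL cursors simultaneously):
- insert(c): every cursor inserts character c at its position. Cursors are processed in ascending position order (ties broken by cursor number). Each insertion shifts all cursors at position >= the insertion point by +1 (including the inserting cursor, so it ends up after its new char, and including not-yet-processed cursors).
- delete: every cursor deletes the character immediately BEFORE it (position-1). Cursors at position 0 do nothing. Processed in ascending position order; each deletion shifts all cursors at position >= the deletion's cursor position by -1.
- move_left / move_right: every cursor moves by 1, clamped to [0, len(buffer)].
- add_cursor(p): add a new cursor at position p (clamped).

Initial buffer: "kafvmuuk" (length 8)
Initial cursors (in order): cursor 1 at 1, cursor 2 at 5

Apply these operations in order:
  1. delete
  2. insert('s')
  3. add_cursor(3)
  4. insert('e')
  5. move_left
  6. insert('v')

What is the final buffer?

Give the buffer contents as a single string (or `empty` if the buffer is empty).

Answer: sveafvevsveuuk

Derivation:
After op 1 (delete): buffer="afvuuk" (len 6), cursors c1@0 c2@3, authorship ......
After op 2 (insert('s')): buffer="safvsuuk" (len 8), cursors c1@1 c2@5, authorship 1...2...
After op 3 (add_cursor(3)): buffer="safvsuuk" (len 8), cursors c1@1 c3@3 c2@5, authorship 1...2...
After op 4 (insert('e')): buffer="seafevseuuk" (len 11), cursors c1@2 c3@5 c2@8, authorship 11..3.22...
After op 5 (move_left): buffer="seafevseuuk" (len 11), cursors c1@1 c3@4 c2@7, authorship 11..3.22...
After op 6 (insert('v')): buffer="sveafvevsveuuk" (len 14), cursors c1@2 c3@6 c2@10, authorship 111..33.222...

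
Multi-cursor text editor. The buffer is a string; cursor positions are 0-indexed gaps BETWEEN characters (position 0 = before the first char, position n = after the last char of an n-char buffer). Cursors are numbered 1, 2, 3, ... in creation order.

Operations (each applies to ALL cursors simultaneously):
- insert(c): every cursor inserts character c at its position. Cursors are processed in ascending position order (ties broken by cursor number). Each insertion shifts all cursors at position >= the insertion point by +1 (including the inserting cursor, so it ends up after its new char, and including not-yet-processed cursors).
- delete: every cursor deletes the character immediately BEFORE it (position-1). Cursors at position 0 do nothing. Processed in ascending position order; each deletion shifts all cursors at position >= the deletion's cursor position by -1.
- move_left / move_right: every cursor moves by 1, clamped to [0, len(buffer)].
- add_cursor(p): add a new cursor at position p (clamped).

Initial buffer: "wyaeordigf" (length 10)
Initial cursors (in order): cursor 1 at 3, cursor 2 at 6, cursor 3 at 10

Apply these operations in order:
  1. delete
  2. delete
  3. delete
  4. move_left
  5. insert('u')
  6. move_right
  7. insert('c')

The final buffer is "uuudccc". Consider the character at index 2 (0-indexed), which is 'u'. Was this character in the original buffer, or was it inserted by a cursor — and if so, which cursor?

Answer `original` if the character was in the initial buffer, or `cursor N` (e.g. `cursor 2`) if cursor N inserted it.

Answer: cursor 3

Derivation:
After op 1 (delete): buffer="wyeodig" (len 7), cursors c1@2 c2@4 c3@7, authorship .......
After op 2 (delete): buffer="wedi" (len 4), cursors c1@1 c2@2 c3@4, authorship ....
After op 3 (delete): buffer="d" (len 1), cursors c1@0 c2@0 c3@1, authorship .
After op 4 (move_left): buffer="d" (len 1), cursors c1@0 c2@0 c3@0, authorship .
After op 5 (insert('u')): buffer="uuud" (len 4), cursors c1@3 c2@3 c3@3, authorship 123.
After op 6 (move_right): buffer="uuud" (len 4), cursors c1@4 c2@4 c3@4, authorship 123.
After op 7 (insert('c')): buffer="uuudccc" (len 7), cursors c1@7 c2@7 c3@7, authorship 123.123
Authorship (.=original, N=cursor N): 1 2 3 . 1 2 3
Index 2: author = 3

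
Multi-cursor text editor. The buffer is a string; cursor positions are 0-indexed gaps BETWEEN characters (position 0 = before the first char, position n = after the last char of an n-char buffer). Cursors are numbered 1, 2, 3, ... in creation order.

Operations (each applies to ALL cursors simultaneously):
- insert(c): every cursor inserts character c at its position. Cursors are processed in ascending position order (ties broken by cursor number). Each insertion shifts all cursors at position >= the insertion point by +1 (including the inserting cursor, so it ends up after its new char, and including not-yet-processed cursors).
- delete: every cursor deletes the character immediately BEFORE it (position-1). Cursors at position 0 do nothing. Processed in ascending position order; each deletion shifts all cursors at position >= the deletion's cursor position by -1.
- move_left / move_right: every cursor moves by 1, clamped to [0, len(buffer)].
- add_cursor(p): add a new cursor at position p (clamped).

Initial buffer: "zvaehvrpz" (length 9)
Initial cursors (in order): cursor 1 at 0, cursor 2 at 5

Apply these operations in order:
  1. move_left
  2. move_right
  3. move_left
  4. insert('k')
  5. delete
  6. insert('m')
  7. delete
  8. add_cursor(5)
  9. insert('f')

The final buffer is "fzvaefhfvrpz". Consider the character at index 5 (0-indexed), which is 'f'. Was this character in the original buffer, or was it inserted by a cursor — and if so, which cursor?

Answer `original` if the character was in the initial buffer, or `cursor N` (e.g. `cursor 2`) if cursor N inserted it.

Answer: cursor 2

Derivation:
After op 1 (move_left): buffer="zvaehvrpz" (len 9), cursors c1@0 c2@4, authorship .........
After op 2 (move_right): buffer="zvaehvrpz" (len 9), cursors c1@1 c2@5, authorship .........
After op 3 (move_left): buffer="zvaehvrpz" (len 9), cursors c1@0 c2@4, authorship .........
After op 4 (insert('k')): buffer="kzvaekhvrpz" (len 11), cursors c1@1 c2@6, authorship 1....2.....
After op 5 (delete): buffer="zvaehvrpz" (len 9), cursors c1@0 c2@4, authorship .........
After op 6 (insert('m')): buffer="mzvaemhvrpz" (len 11), cursors c1@1 c2@6, authorship 1....2.....
After op 7 (delete): buffer="zvaehvrpz" (len 9), cursors c1@0 c2@4, authorship .........
After op 8 (add_cursor(5)): buffer="zvaehvrpz" (len 9), cursors c1@0 c2@4 c3@5, authorship .........
After op 9 (insert('f')): buffer="fzvaefhfvrpz" (len 12), cursors c1@1 c2@6 c3@8, authorship 1....2.3....
Authorship (.=original, N=cursor N): 1 . . . . 2 . 3 . . . .
Index 5: author = 2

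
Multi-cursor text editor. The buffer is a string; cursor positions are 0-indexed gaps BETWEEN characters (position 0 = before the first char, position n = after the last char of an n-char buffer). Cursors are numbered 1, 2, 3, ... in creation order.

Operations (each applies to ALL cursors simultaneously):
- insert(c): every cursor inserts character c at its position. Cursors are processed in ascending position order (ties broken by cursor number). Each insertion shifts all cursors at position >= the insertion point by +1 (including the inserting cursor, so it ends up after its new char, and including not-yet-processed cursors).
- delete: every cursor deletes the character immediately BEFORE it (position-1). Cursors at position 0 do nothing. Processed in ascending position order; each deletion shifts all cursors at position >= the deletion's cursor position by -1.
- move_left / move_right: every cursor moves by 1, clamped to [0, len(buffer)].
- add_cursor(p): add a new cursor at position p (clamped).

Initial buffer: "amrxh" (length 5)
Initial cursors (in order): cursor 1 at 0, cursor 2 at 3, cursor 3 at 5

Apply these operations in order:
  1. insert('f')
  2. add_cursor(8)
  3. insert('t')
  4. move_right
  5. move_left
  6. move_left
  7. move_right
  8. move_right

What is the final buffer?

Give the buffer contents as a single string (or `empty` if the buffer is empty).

Answer: ftamrftxhftt

Derivation:
After op 1 (insert('f')): buffer="famrfxhf" (len 8), cursors c1@1 c2@5 c3@8, authorship 1...2..3
After op 2 (add_cursor(8)): buffer="famrfxhf" (len 8), cursors c1@1 c2@5 c3@8 c4@8, authorship 1...2..3
After op 3 (insert('t')): buffer="ftamrftxhftt" (len 12), cursors c1@2 c2@7 c3@12 c4@12, authorship 11...22..334
After op 4 (move_right): buffer="ftamrftxhftt" (len 12), cursors c1@3 c2@8 c3@12 c4@12, authorship 11...22..334
After op 5 (move_left): buffer="ftamrftxhftt" (len 12), cursors c1@2 c2@7 c3@11 c4@11, authorship 11...22..334
After op 6 (move_left): buffer="ftamrftxhftt" (len 12), cursors c1@1 c2@6 c3@10 c4@10, authorship 11...22..334
After op 7 (move_right): buffer="ftamrftxhftt" (len 12), cursors c1@2 c2@7 c3@11 c4@11, authorship 11...22..334
After op 8 (move_right): buffer="ftamrftxhftt" (len 12), cursors c1@3 c2@8 c3@12 c4@12, authorship 11...22..334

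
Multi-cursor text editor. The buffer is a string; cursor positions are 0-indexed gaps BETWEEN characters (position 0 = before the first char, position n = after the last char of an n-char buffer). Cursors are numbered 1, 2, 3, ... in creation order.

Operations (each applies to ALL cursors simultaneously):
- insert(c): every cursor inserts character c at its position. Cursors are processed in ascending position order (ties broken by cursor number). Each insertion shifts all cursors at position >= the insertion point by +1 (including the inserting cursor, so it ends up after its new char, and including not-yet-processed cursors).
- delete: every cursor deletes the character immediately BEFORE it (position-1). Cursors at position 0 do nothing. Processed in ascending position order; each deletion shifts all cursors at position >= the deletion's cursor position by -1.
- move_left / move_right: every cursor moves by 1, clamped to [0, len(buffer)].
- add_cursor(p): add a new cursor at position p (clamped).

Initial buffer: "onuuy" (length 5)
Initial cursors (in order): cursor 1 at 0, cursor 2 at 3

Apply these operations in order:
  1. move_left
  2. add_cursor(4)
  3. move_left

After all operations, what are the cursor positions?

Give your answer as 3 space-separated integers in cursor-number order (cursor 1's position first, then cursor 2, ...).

After op 1 (move_left): buffer="onuuy" (len 5), cursors c1@0 c2@2, authorship .....
After op 2 (add_cursor(4)): buffer="onuuy" (len 5), cursors c1@0 c2@2 c3@4, authorship .....
After op 3 (move_left): buffer="onuuy" (len 5), cursors c1@0 c2@1 c3@3, authorship .....

Answer: 0 1 3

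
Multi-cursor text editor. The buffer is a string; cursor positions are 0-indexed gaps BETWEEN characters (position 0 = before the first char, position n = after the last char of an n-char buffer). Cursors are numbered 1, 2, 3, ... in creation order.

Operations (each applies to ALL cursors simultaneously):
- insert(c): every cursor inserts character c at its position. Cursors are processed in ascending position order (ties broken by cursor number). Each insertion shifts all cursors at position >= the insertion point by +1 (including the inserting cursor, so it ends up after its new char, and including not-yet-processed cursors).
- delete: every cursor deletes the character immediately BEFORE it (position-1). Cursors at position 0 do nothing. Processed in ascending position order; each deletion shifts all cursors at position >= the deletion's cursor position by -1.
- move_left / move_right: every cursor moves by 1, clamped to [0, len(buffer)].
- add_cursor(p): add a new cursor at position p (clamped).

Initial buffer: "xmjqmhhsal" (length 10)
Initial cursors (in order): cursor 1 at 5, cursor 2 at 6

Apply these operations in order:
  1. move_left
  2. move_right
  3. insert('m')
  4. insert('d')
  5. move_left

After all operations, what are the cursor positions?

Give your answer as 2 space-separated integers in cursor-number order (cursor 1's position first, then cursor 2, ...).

After op 1 (move_left): buffer="xmjqmhhsal" (len 10), cursors c1@4 c2@5, authorship ..........
After op 2 (move_right): buffer="xmjqmhhsal" (len 10), cursors c1@5 c2@6, authorship ..........
After op 3 (insert('m')): buffer="xmjqmmhmhsal" (len 12), cursors c1@6 c2@8, authorship .....1.2....
After op 4 (insert('d')): buffer="xmjqmmdhmdhsal" (len 14), cursors c1@7 c2@10, authorship .....11.22....
After op 5 (move_left): buffer="xmjqmmdhmdhsal" (len 14), cursors c1@6 c2@9, authorship .....11.22....

Answer: 6 9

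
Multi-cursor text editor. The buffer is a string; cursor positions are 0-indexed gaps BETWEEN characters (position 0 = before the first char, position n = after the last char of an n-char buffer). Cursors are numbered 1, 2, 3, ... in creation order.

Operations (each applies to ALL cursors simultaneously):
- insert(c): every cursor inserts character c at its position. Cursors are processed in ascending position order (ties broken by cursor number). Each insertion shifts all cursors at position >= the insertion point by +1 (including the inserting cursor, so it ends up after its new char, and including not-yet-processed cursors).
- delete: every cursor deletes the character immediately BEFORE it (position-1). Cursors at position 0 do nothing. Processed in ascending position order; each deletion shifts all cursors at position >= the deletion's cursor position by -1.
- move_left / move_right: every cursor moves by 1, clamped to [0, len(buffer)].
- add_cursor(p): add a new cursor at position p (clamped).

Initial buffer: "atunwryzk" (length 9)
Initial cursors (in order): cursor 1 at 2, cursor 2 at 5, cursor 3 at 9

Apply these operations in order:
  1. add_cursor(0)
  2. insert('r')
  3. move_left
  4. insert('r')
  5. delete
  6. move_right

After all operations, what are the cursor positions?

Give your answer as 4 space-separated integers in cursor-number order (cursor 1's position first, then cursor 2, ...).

Answer: 4 8 13 1

Derivation:
After op 1 (add_cursor(0)): buffer="atunwryzk" (len 9), cursors c4@0 c1@2 c2@5 c3@9, authorship .........
After op 2 (insert('r')): buffer="ratrunwrryzkr" (len 13), cursors c4@1 c1@4 c2@8 c3@13, authorship 4..1...2....3
After op 3 (move_left): buffer="ratrunwrryzkr" (len 13), cursors c4@0 c1@3 c2@7 c3@12, authorship 4..1...2....3
After op 4 (insert('r')): buffer="rratrrunwrrryzkrr" (len 17), cursors c4@1 c1@5 c2@10 c3@16, authorship 44..11...22....33
After op 5 (delete): buffer="ratrunwrryzkr" (len 13), cursors c4@0 c1@3 c2@7 c3@12, authorship 4..1...2....3
After op 6 (move_right): buffer="ratrunwrryzkr" (len 13), cursors c4@1 c1@4 c2@8 c3@13, authorship 4..1...2....3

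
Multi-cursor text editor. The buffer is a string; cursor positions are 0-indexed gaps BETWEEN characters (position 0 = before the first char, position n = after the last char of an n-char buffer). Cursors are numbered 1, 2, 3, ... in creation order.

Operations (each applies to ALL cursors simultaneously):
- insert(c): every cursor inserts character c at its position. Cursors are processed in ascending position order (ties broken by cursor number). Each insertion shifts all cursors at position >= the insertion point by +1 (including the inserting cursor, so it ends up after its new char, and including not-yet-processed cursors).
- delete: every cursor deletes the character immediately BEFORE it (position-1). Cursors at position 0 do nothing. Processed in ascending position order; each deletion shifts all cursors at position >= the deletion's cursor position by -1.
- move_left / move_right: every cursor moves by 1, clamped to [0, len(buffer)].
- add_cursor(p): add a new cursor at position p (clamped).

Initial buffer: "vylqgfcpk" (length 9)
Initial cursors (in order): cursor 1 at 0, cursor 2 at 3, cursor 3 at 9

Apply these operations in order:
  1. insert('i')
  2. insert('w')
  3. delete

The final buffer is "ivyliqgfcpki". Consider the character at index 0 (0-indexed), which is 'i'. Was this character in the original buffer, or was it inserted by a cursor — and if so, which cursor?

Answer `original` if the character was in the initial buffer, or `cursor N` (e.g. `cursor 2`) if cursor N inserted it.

After op 1 (insert('i')): buffer="ivyliqgfcpki" (len 12), cursors c1@1 c2@5 c3@12, authorship 1...2......3
After op 2 (insert('w')): buffer="iwvyliwqgfcpkiw" (len 15), cursors c1@2 c2@7 c3@15, authorship 11...22......33
After op 3 (delete): buffer="ivyliqgfcpki" (len 12), cursors c1@1 c2@5 c3@12, authorship 1...2......3
Authorship (.=original, N=cursor N): 1 . . . 2 . . . . . . 3
Index 0: author = 1

Answer: cursor 1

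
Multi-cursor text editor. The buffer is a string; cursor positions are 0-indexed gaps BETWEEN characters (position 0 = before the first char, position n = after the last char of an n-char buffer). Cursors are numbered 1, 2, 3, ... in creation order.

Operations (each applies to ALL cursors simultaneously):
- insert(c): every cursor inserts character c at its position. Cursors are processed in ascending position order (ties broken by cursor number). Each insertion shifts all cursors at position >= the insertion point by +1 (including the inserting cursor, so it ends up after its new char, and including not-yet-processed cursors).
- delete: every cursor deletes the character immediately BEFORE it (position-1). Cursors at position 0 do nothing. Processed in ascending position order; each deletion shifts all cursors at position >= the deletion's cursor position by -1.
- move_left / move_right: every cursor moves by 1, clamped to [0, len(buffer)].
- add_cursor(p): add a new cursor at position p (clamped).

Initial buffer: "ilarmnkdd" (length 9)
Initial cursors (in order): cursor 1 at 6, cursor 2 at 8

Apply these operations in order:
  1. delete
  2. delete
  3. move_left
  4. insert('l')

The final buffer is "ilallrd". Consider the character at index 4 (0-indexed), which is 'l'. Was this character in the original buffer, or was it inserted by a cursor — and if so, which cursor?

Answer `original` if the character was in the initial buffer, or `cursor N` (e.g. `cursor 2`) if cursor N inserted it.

After op 1 (delete): buffer="ilarmkd" (len 7), cursors c1@5 c2@6, authorship .......
After op 2 (delete): buffer="ilard" (len 5), cursors c1@4 c2@4, authorship .....
After op 3 (move_left): buffer="ilard" (len 5), cursors c1@3 c2@3, authorship .....
After op 4 (insert('l')): buffer="ilallrd" (len 7), cursors c1@5 c2@5, authorship ...12..
Authorship (.=original, N=cursor N): . . . 1 2 . .
Index 4: author = 2

Answer: cursor 2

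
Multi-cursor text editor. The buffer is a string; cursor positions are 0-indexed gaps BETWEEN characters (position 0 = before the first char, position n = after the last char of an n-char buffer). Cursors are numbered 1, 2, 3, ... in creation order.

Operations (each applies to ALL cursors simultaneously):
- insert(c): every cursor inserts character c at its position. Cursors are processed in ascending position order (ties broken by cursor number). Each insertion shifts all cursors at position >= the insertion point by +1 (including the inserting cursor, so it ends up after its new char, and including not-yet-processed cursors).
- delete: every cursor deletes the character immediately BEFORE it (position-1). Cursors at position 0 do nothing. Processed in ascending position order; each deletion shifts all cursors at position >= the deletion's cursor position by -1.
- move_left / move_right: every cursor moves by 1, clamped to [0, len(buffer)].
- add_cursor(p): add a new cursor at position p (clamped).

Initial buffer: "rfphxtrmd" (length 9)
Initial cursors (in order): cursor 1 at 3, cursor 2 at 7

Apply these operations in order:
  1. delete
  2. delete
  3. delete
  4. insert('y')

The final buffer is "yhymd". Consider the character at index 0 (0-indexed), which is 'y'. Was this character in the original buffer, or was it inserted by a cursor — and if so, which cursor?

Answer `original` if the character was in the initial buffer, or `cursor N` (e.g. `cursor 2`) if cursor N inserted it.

Answer: cursor 1

Derivation:
After op 1 (delete): buffer="rfhxtmd" (len 7), cursors c1@2 c2@5, authorship .......
After op 2 (delete): buffer="rhxmd" (len 5), cursors c1@1 c2@3, authorship .....
After op 3 (delete): buffer="hmd" (len 3), cursors c1@0 c2@1, authorship ...
After op 4 (insert('y')): buffer="yhymd" (len 5), cursors c1@1 c2@3, authorship 1.2..
Authorship (.=original, N=cursor N): 1 . 2 . .
Index 0: author = 1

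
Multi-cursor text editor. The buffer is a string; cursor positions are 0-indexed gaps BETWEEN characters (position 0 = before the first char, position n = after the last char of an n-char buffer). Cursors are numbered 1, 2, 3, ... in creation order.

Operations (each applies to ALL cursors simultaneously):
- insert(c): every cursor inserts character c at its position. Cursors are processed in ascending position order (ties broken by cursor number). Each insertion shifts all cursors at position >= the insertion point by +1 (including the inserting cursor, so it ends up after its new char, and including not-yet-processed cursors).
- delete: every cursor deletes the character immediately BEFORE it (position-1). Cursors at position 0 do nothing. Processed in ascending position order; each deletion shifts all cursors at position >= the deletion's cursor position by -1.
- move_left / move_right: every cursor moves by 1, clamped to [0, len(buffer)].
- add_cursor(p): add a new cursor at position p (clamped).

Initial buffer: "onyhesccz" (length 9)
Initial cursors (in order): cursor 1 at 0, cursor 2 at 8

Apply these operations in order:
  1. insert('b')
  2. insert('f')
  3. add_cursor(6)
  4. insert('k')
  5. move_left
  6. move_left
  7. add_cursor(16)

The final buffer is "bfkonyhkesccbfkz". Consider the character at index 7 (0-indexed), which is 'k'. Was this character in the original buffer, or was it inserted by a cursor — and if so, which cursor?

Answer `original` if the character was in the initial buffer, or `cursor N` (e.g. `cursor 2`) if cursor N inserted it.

After op 1 (insert('b')): buffer="bonyhesccbz" (len 11), cursors c1@1 c2@10, authorship 1........2.
After op 2 (insert('f')): buffer="bfonyhesccbfz" (len 13), cursors c1@2 c2@12, authorship 11........22.
After op 3 (add_cursor(6)): buffer="bfonyhesccbfz" (len 13), cursors c1@2 c3@6 c2@12, authorship 11........22.
After op 4 (insert('k')): buffer="bfkonyhkesccbfkz" (len 16), cursors c1@3 c3@8 c2@15, authorship 111....3....222.
After op 5 (move_left): buffer="bfkonyhkesccbfkz" (len 16), cursors c1@2 c3@7 c2@14, authorship 111....3....222.
After op 6 (move_left): buffer="bfkonyhkesccbfkz" (len 16), cursors c1@1 c3@6 c2@13, authorship 111....3....222.
After op 7 (add_cursor(16)): buffer="bfkonyhkesccbfkz" (len 16), cursors c1@1 c3@6 c2@13 c4@16, authorship 111....3....222.
Authorship (.=original, N=cursor N): 1 1 1 . . . . 3 . . . . 2 2 2 .
Index 7: author = 3

Answer: cursor 3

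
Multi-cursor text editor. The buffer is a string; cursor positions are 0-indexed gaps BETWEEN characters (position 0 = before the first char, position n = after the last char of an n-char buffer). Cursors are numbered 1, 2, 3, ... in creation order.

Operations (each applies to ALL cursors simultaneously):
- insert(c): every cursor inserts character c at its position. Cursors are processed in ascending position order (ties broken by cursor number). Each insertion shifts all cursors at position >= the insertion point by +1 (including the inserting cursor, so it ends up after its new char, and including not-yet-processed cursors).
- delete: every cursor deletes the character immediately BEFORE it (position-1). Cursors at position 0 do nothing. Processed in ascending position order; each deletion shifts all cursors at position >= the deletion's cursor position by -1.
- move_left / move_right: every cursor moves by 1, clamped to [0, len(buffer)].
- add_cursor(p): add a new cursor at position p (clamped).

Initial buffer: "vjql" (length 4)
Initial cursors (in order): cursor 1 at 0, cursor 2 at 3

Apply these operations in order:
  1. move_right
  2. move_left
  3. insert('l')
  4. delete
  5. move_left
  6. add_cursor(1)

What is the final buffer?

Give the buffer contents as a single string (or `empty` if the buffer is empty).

Answer: vjql

Derivation:
After op 1 (move_right): buffer="vjql" (len 4), cursors c1@1 c2@4, authorship ....
After op 2 (move_left): buffer="vjql" (len 4), cursors c1@0 c2@3, authorship ....
After op 3 (insert('l')): buffer="lvjqll" (len 6), cursors c1@1 c2@5, authorship 1...2.
After op 4 (delete): buffer="vjql" (len 4), cursors c1@0 c2@3, authorship ....
After op 5 (move_left): buffer="vjql" (len 4), cursors c1@0 c2@2, authorship ....
After op 6 (add_cursor(1)): buffer="vjql" (len 4), cursors c1@0 c3@1 c2@2, authorship ....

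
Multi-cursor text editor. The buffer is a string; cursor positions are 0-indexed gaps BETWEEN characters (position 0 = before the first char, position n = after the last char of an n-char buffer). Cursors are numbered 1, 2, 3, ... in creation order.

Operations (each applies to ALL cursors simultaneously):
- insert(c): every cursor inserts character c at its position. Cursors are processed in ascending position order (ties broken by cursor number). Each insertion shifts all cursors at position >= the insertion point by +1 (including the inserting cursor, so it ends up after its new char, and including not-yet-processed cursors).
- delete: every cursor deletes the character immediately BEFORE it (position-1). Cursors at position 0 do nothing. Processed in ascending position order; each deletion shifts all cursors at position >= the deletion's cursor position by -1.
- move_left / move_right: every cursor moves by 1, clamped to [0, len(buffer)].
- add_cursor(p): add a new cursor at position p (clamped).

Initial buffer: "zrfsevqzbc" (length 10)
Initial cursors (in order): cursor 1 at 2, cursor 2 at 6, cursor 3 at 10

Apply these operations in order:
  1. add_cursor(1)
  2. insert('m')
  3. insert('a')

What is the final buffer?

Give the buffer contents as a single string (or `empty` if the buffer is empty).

Answer: zmarmafsevmaqzbcma

Derivation:
After op 1 (add_cursor(1)): buffer="zrfsevqzbc" (len 10), cursors c4@1 c1@2 c2@6 c3@10, authorship ..........
After op 2 (insert('m')): buffer="zmrmfsevmqzbcm" (len 14), cursors c4@2 c1@4 c2@9 c3@14, authorship .4.1....2....3
After op 3 (insert('a')): buffer="zmarmafsevmaqzbcma" (len 18), cursors c4@3 c1@6 c2@12 c3@18, authorship .44.11....22....33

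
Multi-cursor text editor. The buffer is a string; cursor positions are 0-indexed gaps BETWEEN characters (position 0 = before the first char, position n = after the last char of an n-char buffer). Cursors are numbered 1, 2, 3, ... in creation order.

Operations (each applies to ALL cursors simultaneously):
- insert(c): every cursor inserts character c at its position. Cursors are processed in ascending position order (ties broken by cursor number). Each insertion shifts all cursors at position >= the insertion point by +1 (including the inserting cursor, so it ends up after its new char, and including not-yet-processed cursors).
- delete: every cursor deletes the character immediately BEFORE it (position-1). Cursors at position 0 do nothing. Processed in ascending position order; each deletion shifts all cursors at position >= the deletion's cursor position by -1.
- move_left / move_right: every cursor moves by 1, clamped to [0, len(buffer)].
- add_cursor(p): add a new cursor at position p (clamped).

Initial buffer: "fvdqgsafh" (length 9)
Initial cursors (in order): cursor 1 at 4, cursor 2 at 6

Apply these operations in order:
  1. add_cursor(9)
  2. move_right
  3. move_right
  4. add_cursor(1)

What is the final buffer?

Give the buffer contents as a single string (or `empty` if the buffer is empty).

Answer: fvdqgsafh

Derivation:
After op 1 (add_cursor(9)): buffer="fvdqgsafh" (len 9), cursors c1@4 c2@6 c3@9, authorship .........
After op 2 (move_right): buffer="fvdqgsafh" (len 9), cursors c1@5 c2@7 c3@9, authorship .........
After op 3 (move_right): buffer="fvdqgsafh" (len 9), cursors c1@6 c2@8 c3@9, authorship .........
After op 4 (add_cursor(1)): buffer="fvdqgsafh" (len 9), cursors c4@1 c1@6 c2@8 c3@9, authorship .........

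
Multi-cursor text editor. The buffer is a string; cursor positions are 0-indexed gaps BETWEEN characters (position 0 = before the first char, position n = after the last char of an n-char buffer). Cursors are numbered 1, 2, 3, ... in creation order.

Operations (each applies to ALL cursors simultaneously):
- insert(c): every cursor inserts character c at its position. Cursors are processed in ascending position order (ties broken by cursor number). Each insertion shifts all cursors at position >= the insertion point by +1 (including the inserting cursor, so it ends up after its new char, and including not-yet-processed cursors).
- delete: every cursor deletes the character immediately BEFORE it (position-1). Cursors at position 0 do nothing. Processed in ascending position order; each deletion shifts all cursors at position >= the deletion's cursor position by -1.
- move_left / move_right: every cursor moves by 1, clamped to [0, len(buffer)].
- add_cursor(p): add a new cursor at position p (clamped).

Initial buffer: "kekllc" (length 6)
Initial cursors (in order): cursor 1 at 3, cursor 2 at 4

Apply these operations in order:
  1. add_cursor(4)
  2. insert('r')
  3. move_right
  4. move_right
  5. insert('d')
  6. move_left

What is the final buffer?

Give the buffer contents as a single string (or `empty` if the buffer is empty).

Answer: kekrlrdrlcdd

Derivation:
After op 1 (add_cursor(4)): buffer="kekllc" (len 6), cursors c1@3 c2@4 c3@4, authorship ......
After op 2 (insert('r')): buffer="kekrlrrlc" (len 9), cursors c1@4 c2@7 c3@7, authorship ...1.23..
After op 3 (move_right): buffer="kekrlrrlc" (len 9), cursors c1@5 c2@8 c3@8, authorship ...1.23..
After op 4 (move_right): buffer="kekrlrrlc" (len 9), cursors c1@6 c2@9 c3@9, authorship ...1.23..
After op 5 (insert('d')): buffer="kekrlrdrlcdd" (len 12), cursors c1@7 c2@12 c3@12, authorship ...1.213..23
After op 6 (move_left): buffer="kekrlrdrlcdd" (len 12), cursors c1@6 c2@11 c3@11, authorship ...1.213..23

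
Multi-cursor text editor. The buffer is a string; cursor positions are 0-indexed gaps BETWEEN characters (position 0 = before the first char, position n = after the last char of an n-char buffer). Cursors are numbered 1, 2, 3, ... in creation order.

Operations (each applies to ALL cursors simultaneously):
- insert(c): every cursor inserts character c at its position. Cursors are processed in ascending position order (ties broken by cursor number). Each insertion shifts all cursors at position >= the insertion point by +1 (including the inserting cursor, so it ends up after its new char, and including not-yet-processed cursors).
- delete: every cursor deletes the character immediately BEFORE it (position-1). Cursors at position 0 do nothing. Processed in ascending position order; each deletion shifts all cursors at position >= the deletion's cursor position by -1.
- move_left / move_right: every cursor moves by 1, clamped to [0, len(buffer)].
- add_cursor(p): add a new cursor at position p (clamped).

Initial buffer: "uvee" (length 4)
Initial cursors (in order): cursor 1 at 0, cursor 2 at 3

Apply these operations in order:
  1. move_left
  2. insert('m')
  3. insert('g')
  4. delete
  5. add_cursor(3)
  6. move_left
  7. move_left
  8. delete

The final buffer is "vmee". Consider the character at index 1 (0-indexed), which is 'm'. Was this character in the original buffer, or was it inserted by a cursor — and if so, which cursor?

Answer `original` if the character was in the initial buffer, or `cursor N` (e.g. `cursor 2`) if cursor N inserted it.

Answer: cursor 2

Derivation:
After op 1 (move_left): buffer="uvee" (len 4), cursors c1@0 c2@2, authorship ....
After op 2 (insert('m')): buffer="muvmee" (len 6), cursors c1@1 c2@4, authorship 1..2..
After op 3 (insert('g')): buffer="mguvmgee" (len 8), cursors c1@2 c2@6, authorship 11..22..
After op 4 (delete): buffer="muvmee" (len 6), cursors c1@1 c2@4, authorship 1..2..
After op 5 (add_cursor(3)): buffer="muvmee" (len 6), cursors c1@1 c3@3 c2@4, authorship 1..2..
After op 6 (move_left): buffer="muvmee" (len 6), cursors c1@0 c3@2 c2@3, authorship 1..2..
After op 7 (move_left): buffer="muvmee" (len 6), cursors c1@0 c3@1 c2@2, authorship 1..2..
After op 8 (delete): buffer="vmee" (len 4), cursors c1@0 c2@0 c3@0, authorship .2..
Authorship (.=original, N=cursor N): . 2 . .
Index 1: author = 2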